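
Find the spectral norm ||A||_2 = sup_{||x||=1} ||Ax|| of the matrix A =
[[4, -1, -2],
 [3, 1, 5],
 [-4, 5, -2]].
||A||_2 ≈ 7.9255 (= sqrt(largest eigenvalue of A^T A))

||A||_2 = sigma_max(A) = sqrt(lambda_max(A^T A)). Form the symmetric matrix M = A^T A =
[[41, -21, 15],
 [-21, 27, -3],
 [15, -3, 33]].
Its characteristic polynomial (trace, sum of principal 2x2 minors, determinant of M give the coefficients) is
  p(λ) = det(λ I - M) = λ^3 - 101λ^2 + 2676λ - 17424.
No integer candidate from the rational root theorem (±divisors of 17424) is a root, so the roots are irrational. The cubic discriminant is Δ = 1160287056 > 0, so there are three distinct real roots. p(9) = -792 and p(10) = 236 have opposite signs, so a root lies in (9, 10); Newton's method refines it to λ ≈ 9.7575. p(28) = 272 and p(29) = -372 have opposite signs, so a root lies in (28, 29); Newton's method refines it to λ ≈ 28.4283. p(62) = -1428 and p(63) = 342 have opposite signs, so a root lies in (62, 63); Newton's method refines it to λ ≈ 62.8142. Check (Vieta): the three roots sum to 101, matching tr M = 101.
So the eigenvalues of A^T A are ≈ 9.7575, 28.4283, 62.8142 (all ≥ 0, as they must be for A^T A). The largest is λ_max ≈ 62.8142, hence ||A||_2 = sqrt(λ_max) ≈ 7.9255.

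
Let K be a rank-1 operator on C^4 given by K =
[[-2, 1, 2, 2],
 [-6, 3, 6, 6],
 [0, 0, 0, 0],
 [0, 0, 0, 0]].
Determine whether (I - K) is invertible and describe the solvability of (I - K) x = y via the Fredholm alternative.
(I - K) is singular (det(I - K) = 0, i.e. 1 ∈ sigma(K)). (I - K) x = y is solvable iff y ⊥ ker((I - K)^*) = span{(-2, 1, 2, 2)}, i.e. iff -2y_1 + y_2 + 2y_3 + 2y_4 = 0. When solvable, the solutions are x = y + c·(1, 3, 0, 0), c arbitrary (ker(I - K) = span{(1, 3, 0, 0)}, dimension 1).

K has rank 1, so it is an outer product K = u v^T: every row of K is a multiple of one row vector. Reading off the entries, u = (1, 3, 0, 0) and v = (-2, 1, 2, 2) (row i of K equals u_i·v^T). A rank-one matrix u v^T satisfies K u = u (v·u) and kills the (3)-dimensional subspace v^⊥, so its characteristic polynomial is lambda^3 (lambda - v·u) with v·u = tr K = 1. Hence the eigenvalues of I - K are 1 (multiplicity 3) and 1 - (1) = 0, so det(I - K) = 0. (Direct check: I - K =
[[3, -1, -2, -2],
 [6, -2, -6, -6],
 [0, 0, 1, 0],
 [0, 0, 0, 1]]
has determinant 0.) So 1 is an eigenvalue of K and (I - K) is not invertible. The finite-dimensional Fredholm alternative says: either (I - K) is invertible, or ker(I - K) ≠ {0} and then range(I - K) = ker((I - K)^*)^⊥, with dim ker(I - K) = dim ker((I - K)^*). We are in the second case, so we need both kernels. Kernel of I - K: (I - K) u = u - u (v·u) = u - u = 0, so ker(I - K) = span{u} = span{(1, 3, 0, 0)} (it is exactly 1-dimensional because rank(I - K) = 3). Kernel of the adjoint: K is real, so (I - K)^* = I - K^T = I - v u^T, and (I - v u^T) v = v - v (u·v) = 0; hence ker((I - K)^*) = span{v} = span{(-2, 1, 2, 2)}. Therefore (I - K) x = y is solvable iff <y, v> = 0, i.e. iff -2y_1 + y_2 + 2y_3 + 2y_4 = 0. When this holds, K y = u (v·y) = 0, so (I - K) y = y and x = y is a particular solution; the full solution set is the line x = y + c·u = y + c·(1, 3, 0, 0), c ∈ C.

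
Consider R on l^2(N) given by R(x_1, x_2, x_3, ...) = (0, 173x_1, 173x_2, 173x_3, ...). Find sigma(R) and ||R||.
sigma(R) = closed disk {z in C : |z| ≤ 173}; ||R|| = 173

Note R = 173·U where U is the unit right shift (U x)_k = x_{k-1} (with x_0 := 0); so ||R|| = 173||U|| and sigma(R) = 173·sigma(U). ||R x||^2 = sum_{k≥1} |173x_k|^2 = 29929||x||^2, so ||R|| = 173 and sigma(R) ⊂ {|z| ≤ 173}. For any |lambda| < 173, the equation (R - lambda I) x = 0 forces x_1 = 0, then 173x_k = lambda x_{k+1} ⇒ x = 0, so R has no eigenvalues. But (R - lambda I) is not surjective for |lambda| < 173: solving (R - lambda I) x = e_1 would require x_n proportional to (lambda/173)^(-n), which is not in l^2. So every |lambda| < 173 lies in the residual spectrum. The boundary |lambda| = 173 is in the approximate point spectrum (the spectrum is closed). Hence sigma(R) is the closed disk of radius 173.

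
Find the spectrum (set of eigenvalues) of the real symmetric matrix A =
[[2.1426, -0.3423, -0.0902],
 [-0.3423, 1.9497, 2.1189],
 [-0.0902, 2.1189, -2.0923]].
sigma(A) ≈ {-3, 2, 3}

A is real symmetric, so its spectrum consists of real eigenvalues. Expanding the characteristic polynomial of the displayed matrix gives
  det(λ I - A) = p(λ) = λ^3 + (-2)λ^2 + (-9)λ + (18).
Solving p(λ) = 0 yields eigenvalues ≈ -3, 2, 3. (A is shown rounded to 4 decimals, so these recover the underlying integer eigenvalues to within that precision.)
Verification: the trace of A = 2 equals the sum of eigenvalues 2, and det(A) ≈ -18.0000 matches the eigenvalue product -18.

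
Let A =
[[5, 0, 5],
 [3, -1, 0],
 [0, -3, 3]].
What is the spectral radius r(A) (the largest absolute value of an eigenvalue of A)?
r(A) ≈ 5.2207

The eigenvalues of A are the roots of its characteristic polynomial. With M = A (coefficients from the trace, the sum of principal 2x2 minors, and det A):
  p(λ) = det(λ I - M) = λ^3 - 7λ^2 + 7λ + 60.
No integer candidate from the rational root theorem (±divisors of 60) is a root, so the roots are irrational. The cubic discriminant is Δ = -66771 < 0, so there is one real root and a complex-conjugate pair. p(-3) = -51 and p(-2) = 10 have opposite signs, so a root lies in (-3, -2); Newton's method refines it to λ ≈ -2.2014. Dividing out (λ - (-2.2014)) leaves approximately λ^2 - 9.2014λ + 27.2557. For λ^2 - 9.2014λ + 27.2557 the discriminant is -24.3574. It is negative, so the remaining roots are the complex-conjugate pair λ ≈ 4.6007 ± 2.4677i. Their product equals the constant term, so |λ|^2 ≈ 27.2557 and |λ| ≈ 5.2207.
Thus the eigenvalues (to 4 decimals) are -2.2014 (modulus 2.2014); 4.6007 ± 2.4677i (modulus 5.2207). The spectral radius is the largest modulus: r(A) ≈ 5.2207. (Cross-check: r(A) ≤ ||A||_2 ≈ 7.7742; equality holds whenever A is normal, though it can also hold for some non-normal A.)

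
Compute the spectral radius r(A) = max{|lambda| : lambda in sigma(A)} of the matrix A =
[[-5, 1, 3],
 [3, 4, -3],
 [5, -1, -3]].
r(A) = (4 + sqrt(168))/2 ≈ 8.4807

The eigenvalues of A are the roots of its characteristic polynomial. With M = A (coefficients from the trace, the sum of principal 2x2 minors, and det A):
  p(λ) = det(λ I - M) = λ^3 + 4λ^2 - 38λ.
The constant term is 0, so λ = 0 is a root. Dividing out λ leaves p(λ) = λ(λ^2 + 4λ - 38). For λ^2 + 4λ - 38 the discriminant is 168. It is nonnegative but not a perfect square, so the roots are real and irrational: λ = (-4 ± sqrt(168))/2 ≈ 4.4807, -8.4807.
Thus the eigenvalues (to 4 decimals) are 4.4807 (modulus 4.4807); -8.4807 (modulus 8.4807); 0 (modulus 0). The spectral radius is the largest modulus: r(A) = (4 + sqrt(168))/2 ≈ 8.4807. (Cross-check: r(A) ≤ ||A||_2 ≈ 9.248; equality holds whenever A is normal, though it can also hold for some non-normal A.)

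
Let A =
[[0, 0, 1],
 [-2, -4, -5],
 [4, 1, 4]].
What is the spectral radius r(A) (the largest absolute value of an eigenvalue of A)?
r(A) = (1 + sqrt(57))/2 ≈ 4.2749

The eigenvalues of A are the roots of its characteristic polynomial. With M = A (coefficients from the trace, the sum of principal 2x2 minors, and det A):
  p(λ) = det(λ I - M) = λ^3 - 15λ - 14.
By the rational root theorem any rational root is an integer divisor of 14. Testing λ = -1: p(-1) = -1 + 0 + 15 - 14 = 0, so λ = -1 is a root. Dividing out (λ + 1) leaves p(λ) = (λ + 1)(λ^2 - λ - 14). For λ^2 - λ - 14 the discriminant is 57. It is nonnegative but not a perfect square, so the roots are real and irrational: λ = (1 ± sqrt(57))/2 ≈ 4.2749, -3.2749.
Thus the eigenvalues (to 4 decimals) are 4.2749 (modulus 4.2749); -3.2749 (modulus 3.2749); -1 (modulus 1). The spectral radius is the largest modulus: r(A) = (1 + sqrt(57))/2 ≈ 4.2749. (Cross-check: r(A) ≤ ||A||_2 ≈ 8.4932; equality holds whenever A is normal, though it can also hold for some non-normal A.)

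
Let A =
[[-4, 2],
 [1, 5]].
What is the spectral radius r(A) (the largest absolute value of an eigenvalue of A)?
r(A) = (1 + sqrt(89))/2 ≈ 5.217

The eigenvalues of A are the roots of its characteristic polynomial. With M = A (coefficients from the trace and determinant):
  p(λ) = det(λ I - M) = λ^2 - λ - 22.
For λ^2 - λ - 22 the discriminant is 89. It is nonnegative but not a perfect square, so the roots are real and irrational: λ = (1 ± sqrt(89))/2 ≈ 5.217, -4.217.
Thus the eigenvalues (to 4 decimals) are 5.217 (modulus 5.217); -4.217 (modulus 4.217). The spectral radius is the largest modulus: r(A) = (1 + sqrt(89))/2 ≈ 5.217. (Cross-check: r(A) ≤ ||A||_2 ≈ 5.4505; equality holds whenever A is normal, though it can also hold for some non-normal A.)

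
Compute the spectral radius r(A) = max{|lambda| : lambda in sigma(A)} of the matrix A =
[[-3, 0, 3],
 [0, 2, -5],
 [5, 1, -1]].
r(A) ≈ 5.7706

The eigenvalues of A are the roots of its characteristic polynomial. With M = A (coefficients from the trace, the sum of principal 2x2 minors, and det A):
  p(λ) = det(λ I - M) = λ^3 + 2λ^2 - 15λ + 39.
No integer candidate from the rational root theorem (±divisors of 39) is a root, so the roots are irrational. The cubic discriminant is Δ = -48975 < 0, so there is one real root and a complex-conjugate pair. p(-6) = -15 and p(-5) = 39 have opposite signs, so a root lies in (-6, -5); Newton's method refines it to λ ≈ -5.7706. Dividing out (λ - (-5.7706)) leaves approximately λ^2 - 3.7706λ + 6.7584. For λ^2 - 3.7706λ + 6.7584 the discriminant is -12.8164. It is negative, so the remaining roots are the complex-conjugate pair λ ≈ 1.8853 ± 1.79i. Their product equals the constant term, so |λ|^2 ≈ 6.7584 and |λ| ≈ 2.5997.
Thus the eigenvalues (to 4 decimals) are -5.7706 (modulus 5.7706); 1.8853 ± 1.79i (modulus 2.5997). The spectral radius is the largest modulus: r(A) ≈ 5.7706. (Cross-check: r(A) ≤ ||A||_2 ≈ 7.1652; equality holds whenever A is normal, though it can also hold for some non-normal A.)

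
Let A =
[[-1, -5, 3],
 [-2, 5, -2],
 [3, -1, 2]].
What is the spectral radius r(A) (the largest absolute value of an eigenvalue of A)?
r(A) ≈ 7.7119

The eigenvalues of A are the roots of its characteristic polynomial. With M = A (coefficients from the trace, the sum of principal 2x2 minors, and det A):
  p(λ) = det(λ I - M) = λ^3 - 6λ^2 - 18λ + 37.
No integer candidate from the rational root theorem (±divisors of 37) is a root, so the roots are irrational. The cubic discriminant is Δ = 101925 > 0, so there are three distinct real roots. p(-4) = -51 and p(-3) = 10 have opposite signs, so a root lies in (-4, -3); Newton's method refines it to λ ≈ -3.2077. p(1) = 14 and p(2) = -15 have opposite signs, so a root lies in (1, 2); Newton's method refines it to λ ≈ 1.4957. p(7) = -40 and p(8) = 21 have opposite signs, so a root lies in (7, 8); Newton's method refines it to λ ≈ 7.7119. Check (Vieta): the three roots sum to 6, matching tr M = 6.
Thus the eigenvalues (to 4 decimals) are -3.2077 (modulus 3.2077); 1.4957 (modulus 1.4957); 7.7119 (modulus 7.7119). The spectral radius is the largest modulus: r(A) ≈ 7.7119. (Cross-check: r(A) ≤ ||A||_2 ≈ 8.2408; equality holds whenever A is normal, though it can also hold for some non-normal A.)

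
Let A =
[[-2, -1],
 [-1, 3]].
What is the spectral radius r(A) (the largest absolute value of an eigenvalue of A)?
r(A) = (1 + sqrt(29))/2 ≈ 3.1926

The eigenvalues of A are the roots of its characteristic polynomial. With M = A (coefficients from the trace and determinant):
  p(λ) = det(λ I - M) = λ^2 - λ - 7.
For λ^2 - λ - 7 the discriminant is 29. It is nonnegative but not a perfect square, so the roots are real and irrational: λ = (1 ± sqrt(29))/2 ≈ 3.1926, -2.1926.
Thus the eigenvalues (to 4 decimals) are 3.1926 (modulus 3.1926); -2.1926 (modulus 2.1926). The spectral radius is the largest modulus: r(A) = (1 + sqrt(29))/2 ≈ 3.1926. (Cross-check: r(A) ≤ ||A||_2 ≈ 3.1926; equality holds whenever A is normal, though it can also hold for some non-normal A.)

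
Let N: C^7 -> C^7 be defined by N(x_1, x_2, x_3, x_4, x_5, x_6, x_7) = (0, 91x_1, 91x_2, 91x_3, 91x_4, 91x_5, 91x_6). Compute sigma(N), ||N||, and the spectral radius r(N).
sigma(N) = {0}; ||N|| = 91; r(N) = 0. (N is nilpotent with N^7 = 0.)

On C^7, N is a strictly lower-triangular matrix with 91 on the subdiagonal and zeros elsewhere, so its characteristic polynomial is lambda^7 and every eigenvalue is 0: sigma(N) = {0}. For the operator norm, N e_i = 91e_{i+1} for i = 1, ..., 6 and N e_7 = 0, so the singular values of N are 91 (with multiplicity 6) and 0; hence ||N|| = 91. The spectral radius r(N) = max|lambda| = 0. Note ||N|| > r(N) — characteristic of non-normal nilpotent operators. Indeed N^7 = 0.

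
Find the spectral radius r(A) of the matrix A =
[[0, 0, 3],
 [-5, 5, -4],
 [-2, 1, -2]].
r(A) ≈ 3.9577

The eigenvalues of A are the roots of its characteristic polynomial. With M = A (coefficients from the trace, the sum of principal 2x2 minors, and det A):
  p(λ) = det(λ I - M) = λ^3 - 3λ^2 - 15.
No integer candidate from the rational root theorem (±divisors of 15) is a root, so the roots are irrational. The cubic discriminant is Δ = -7695 < 0, so there is one real root and a complex-conjugate pair. p(3) = -15 and p(4) = 1 have opposite signs, so a root lies in (3, 4); Newton's method refines it to λ ≈ 3.9577. Dividing out (λ - (3.9577)) leaves approximately λ^2 + 0.9577λ + 3.7901. For λ^2 + 0.9577λ + 3.7901 the discriminant is -14.2433. It is negative, so the remaining roots are the complex-conjugate pair λ ≈ -0.4788 ± 1.887i. Their product equals the constant term, so |λ|^2 ≈ 3.7901 and |λ| ≈ 1.9468.
Thus the eigenvalues (to 4 decimals) are 3.9577 (modulus 3.9577); -0.4788 ± 1.887i (modulus 1.9468). The spectral radius is the largest modulus: r(A) ≈ 3.9577. (Cross-check: r(A) ≤ ||A||_2 ≈ 8.7602; equality holds whenever A is normal, though it can also hold for some non-normal A.)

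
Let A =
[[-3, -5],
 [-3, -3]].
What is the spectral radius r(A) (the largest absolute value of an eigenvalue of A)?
r(A) = (6 + sqrt(60))/2 ≈ 6.873

The eigenvalues of A are the roots of its characteristic polynomial. With M = A (coefficients from the trace and determinant):
  p(λ) = det(λ I - M) = λ^2 + 6λ - 6.
For λ^2 + 6λ - 6 the discriminant is 60. It is nonnegative but not a perfect square, so the roots are real and irrational: λ = (-6 ± sqrt(60))/2 ≈ 0.873, -6.873.
Thus the eigenvalues (to 4 decimals) are 0.873 (modulus 0.873); -6.873 (modulus 6.873). The spectral radius is the largest modulus: r(A) = (6 + sqrt(60))/2 ≈ 6.873. (Cross-check: r(A) ≤ ||A||_2 ≈ 7.1623; equality holds whenever A is normal, though it can also hold for some non-normal A.)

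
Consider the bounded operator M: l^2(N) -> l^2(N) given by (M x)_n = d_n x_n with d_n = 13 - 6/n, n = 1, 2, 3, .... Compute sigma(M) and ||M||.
sigma(M) = {13 - 6/n : n ≥ 1} ∪ {13}; ||M|| = 13

A bounded diagonal operator on l^2 with diagonal entries d_n has spectrum equal to the closure of {d_n : n ≥ 1}: every d_n is an eigenvalue (with eigenvector e_n), so {d_n} ⊂ sigma(M); the spectrum is closed, so its closure is too; and for lambda not in the closure, (M - lambda I) has bounded inverse (the diagonal entries 1/(d_n - lambda) are bounded). For our sequence d_n = 13 - 6/n, n = 1, 2, 3, ...:
  - {d_n} = {13 - 6/n : n ≥ 1}; the only limit point is 13
  - closure = {13 - 6/n : n ≥ 1} ∪ {13}
For the norm: a diagonal operator has ||M|| = sup_n |d_n|. Here d_n = 13 - 6/n increases monotonically from d_1 = 7 toward 13, with all terms in [7, 13); so sup_n |d_n| = 13 (the supremum is the limit, not attained). So ||M|| = 13.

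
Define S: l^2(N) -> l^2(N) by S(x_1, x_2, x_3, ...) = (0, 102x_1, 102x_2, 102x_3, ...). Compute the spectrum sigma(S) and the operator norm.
sigma(S) = closed disk {z in C : |z| ≤ 102}; ||S|| = 102

Note S = 102·U where U is the unit right shift (U x)_k = x_{k-1} (with x_0 := 0); so ||S|| = 102||U|| and sigma(S) = 102·sigma(U). ||S x||^2 = sum_{k≥1} |102x_k|^2 = 10404||x||^2, so ||S|| = 102 and sigma(S) ⊂ {|z| ≤ 102}. For any |lambda| < 102, the equation (S - lambda I) x = 0 forces x_1 = 0, then 102x_k = lambda x_{k+1} ⇒ x = 0, so S has no eigenvalues. But (S - lambda I) is not surjective for |lambda| < 102: solving (S - lambda I) x = e_1 would require x_n proportional to (lambda/102)^(-n), which is not in l^2. So every |lambda| < 102 lies in the residual spectrum. The boundary |lambda| = 102 is in the approximate point spectrum (the spectrum is closed). Hence sigma(S) is the closed disk of radius 102.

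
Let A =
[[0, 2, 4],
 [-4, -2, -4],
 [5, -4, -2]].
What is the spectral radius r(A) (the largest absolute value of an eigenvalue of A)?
r(A) ≈ 6.5461

The eigenvalues of A are the roots of its characteristic polynomial. With M = A (coefficients from the trace, the sum of principal 2x2 minors, and det A):
  p(λ) = det(λ I - M) = λ^3 + 4λ^2 - 24λ - 48.
No integer candidate from the rational root theorem (±divisors of 48) is a root, so the roots are irrational. The cubic discriminant is Δ = 97536 > 0, so there are three distinct real roots. p(-7) = -27 and p(-6) = 24 have opposite signs, so a root lies in (-7, -6); Newton's method refines it to λ ≈ -6.5461. p(-2) = 8 and p(-1) = -21 have opposite signs, so a root lies in (-2, -1); Newton's method refines it to λ ≈ -1.7191. p(4) = -16 and p(5) = 57 have opposite signs, so a root lies in (4, 5); Newton's method refines it to λ ≈ 4.2653. Check (Vieta): the three roots sum to -4, matching tr M = -4.
Thus the eigenvalues (to 4 decimals) are -6.5461 (modulus 6.5461); -1.7191 (modulus 1.7191); 4.2653 (modulus 4.2653). The spectral radius is the largest modulus: r(A) ≈ 6.5461. (Cross-check: r(A) ≤ ||A||_2 ≈ 7.442; equality holds whenever A is normal, though it can also hold for some non-normal A.)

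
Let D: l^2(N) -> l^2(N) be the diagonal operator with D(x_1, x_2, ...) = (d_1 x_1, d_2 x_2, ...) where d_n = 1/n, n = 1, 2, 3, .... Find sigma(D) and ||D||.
sigma(D) = {1/n : n ≥ 1} ∪ {0}; ||D|| = 1

A bounded diagonal operator on l^2 with diagonal entries d_n has spectrum equal to the closure of {d_n : n ≥ 1}: every d_n is an eigenvalue (with eigenvector e_n), so {d_n} ⊂ sigma(D); the spectrum is closed, so its closure is too; and for lambda not in the closure, (D - lambda I) has bounded inverse (the diagonal entries 1/(d_n - lambda) are bounded). For our sequence d_n = 1/n, n = 1, 2, 3, ...:
  - {d_n} = {1/n : n ≥ 1}; the only limit point is 0
  - closure = {1/n : n ≥ 1} ∪ {0}
For the norm: a diagonal operator has ||D|| = sup_n |d_n|. Here d_n = 1/n is positive and decreasing, so sup_n |d_n| = d_1 = 1. So ||D|| = 1.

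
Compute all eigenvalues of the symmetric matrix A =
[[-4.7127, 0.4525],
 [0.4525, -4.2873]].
sigma(A) ≈ {-5, -4}

A is real symmetric, so its spectrum consists of real eigenvalues. Expanding the characteristic polynomial of the displayed matrix gives
  det(λ I - A) = p(λ) = λ^2 + (9)λ + (20).
Solving p(λ) = 0 yields eigenvalues ≈ -5, -4. (A is shown rounded to 4 decimals, so these recover the underlying integer eigenvalues to within that precision.)
Verification: the trace of A = -9 equals the sum of eigenvalues -9, and det(A) ≈ 20.0000 matches the eigenvalue product 20.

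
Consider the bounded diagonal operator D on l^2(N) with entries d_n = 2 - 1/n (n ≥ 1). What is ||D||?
||D|| = 2

For a diagonal operator on l^2 with entries d_n, ||D|| = sup_n |d_n|. Here d_1 = 1, d_2 = 3/2, ..., and d_n = 2 - 1/n increases monotonically toward 2. All terms lie in [1, 2), so |d_n| = d_n and the supremum is the limit 2, which is not attained by any individual d_n. Hence ||D|| = 2.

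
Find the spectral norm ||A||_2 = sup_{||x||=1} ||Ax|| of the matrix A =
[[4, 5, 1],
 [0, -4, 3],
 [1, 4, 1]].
||A||_2 ≈ 8.2612 (= sqrt(largest eigenvalue of A^T A))

||A||_2 = sigma_max(A) = sqrt(lambda_max(A^T A)). Form the symmetric matrix M = A^T A =
[[17, 24, 5],
 [24, 57, -3],
 [5, -3, 11]].
Its characteristic polynomial (trace, sum of principal 2x2 minors, determinant of M give the coefficients) is
  p(λ) = det(λ I - M) = λ^3 - 85λ^2 + 1173λ - 2025.
No integer candidate from the rational root theorem (±divisors of 2025) is a root, so the roots are irrational. The cubic discriminant is Δ = 2034346032 > 0, so there are three distinct real roots. p(2) = -11 and p(3) = 756 have opposite signs, so a root lies in (2, 3); Newton's method refines it to λ ≈ 2.013. p(14) = 481 and p(15) = -180 have opposite signs, so a root lies in (14, 15); Newton's method refines it to λ ≈ 14.7397. p(68) = -869 and p(69) = 2736 have opposite signs, so a root lies in (68, 69); Newton's method refines it to λ ≈ 68.2473. Check (Vieta): the three roots sum to 85, matching tr M = 85.
So the eigenvalues of A^T A are ≈ 2.013, 14.7397, 68.2473 (all ≥ 0, as they must be for A^T A). The largest is λ_max ≈ 68.2473, hence ||A||_2 = sqrt(λ_max) ≈ 8.2612.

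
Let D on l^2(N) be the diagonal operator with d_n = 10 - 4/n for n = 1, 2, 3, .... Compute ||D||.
||D|| = 10

For a diagonal operator on l^2 with entries d_n, ||D|| = sup_n |d_n|. Here d_1 = 6, d_2 = 8, ..., and d_n = 10 - 4/n increases monotonically toward 10. All terms lie in [6, 10), so |d_n| = d_n and the supremum is the limit 10, which is not attained by any individual d_n. Hence ||D|| = 10.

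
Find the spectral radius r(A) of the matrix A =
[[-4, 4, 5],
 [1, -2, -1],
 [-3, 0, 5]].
r(A) ≈ 3.7742

The eigenvalues of A are the roots of its characteristic polynomial. With M = A (coefficients from the trace, the sum of principal 2x2 minors, and det A):
  p(λ) = det(λ I - M) = λ^3 + λ^2 - 11λ - 2.
No integer candidate from the rational root theorem (±divisors of 2) is a root, so the roots are irrational. The cubic discriminant is Δ = 5741 > 0, so there are three distinct real roots. p(-4) = -6 and p(-3) = 13 have opposite signs, so a root lies in (-4, -3); Newton's method refines it to λ ≈ -3.7742. p(-1) = 9 and p(0) = -2 have opposite signs, so a root lies in (-1, 0); Newton's method refines it to λ ≈ -0.1794. p(2) = -12 and p(3) = 1 have opposite signs, so a root lies in (2, 3); Newton's method refines it to λ ≈ 2.9536. Check (Vieta): the three roots sum to -1, matching tr M = -1.
Thus the eigenvalues (to 4 decimals) are -3.7742 (modulus 3.7742); -0.1794 (modulus 0.1794); 2.9536 (modulus 2.9536). The spectral radius is the largest modulus: r(A) ≈ 3.7742. (Cross-check: r(A) ≤ ||A||_2 ≈ 9.401; equality holds whenever A is normal, though it can also hold for some non-normal A.)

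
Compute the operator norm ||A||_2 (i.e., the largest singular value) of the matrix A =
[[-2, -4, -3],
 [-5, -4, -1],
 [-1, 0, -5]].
||A||_2 ≈ 8.5219 (= sqrt(largest eigenvalue of A^T A))

||A||_2 = sigma_max(A) = sqrt(lambda_max(A^T A)). Form the symmetric matrix M = A^T A =
[[30, 28, 16],
 [28, 32, 16],
 [16, 16, 35]].
Its characteristic polynomial (trace, sum of principal 2x2 minors, determinant of M give the coefficients) is
  p(λ) = det(λ I - M) = λ^3 - 97λ^2 + 1834λ - 4624.
No integer candidate from the rational root theorem (±divisors of 4624) is a root, so the roots are irrational. The cubic discriminant is Δ = 4321360964 > 0, so there are three distinct real roots. p(2) = -1336 and p(3) = 32 have opposite signs, so a root lies in (2, 3); Newton's method refines it to λ ≈ 2.975. p(21) = 374 and p(22) = -576 have opposite signs, so a root lies in (21, 22); Newton's method refines it to λ ≈ 21.4019. p(72) = -2176 and p(73) = 1362 have opposite signs, so a root lies in (72, 73); Newton's method refines it to λ ≈ 72.623. Check (Vieta): the three roots sum to 97, matching tr M = 97.
So the eigenvalues of A^T A are ≈ 2.975, 21.4019, 72.623 (all ≥ 0, as they must be for A^T A). The largest is λ_max ≈ 72.623, hence ||A||_2 = sqrt(λ_max) ≈ 8.5219.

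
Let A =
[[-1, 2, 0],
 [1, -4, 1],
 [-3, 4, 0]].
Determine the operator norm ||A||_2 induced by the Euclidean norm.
||A||_2 ≈ 6.7656 (= sqrt(largest eigenvalue of A^T A))

||A||_2 = sigma_max(A) = sqrt(lambda_max(A^T A)). Form the symmetric matrix M = A^T A =
[[11, -18, 1],
 [-18, 36, -4],
 [1, -4, 1]].
Its characteristic polynomial (trace, sum of principal 2x2 minors, determinant of M give the coefficients) is
  p(λ) = det(λ I - M) = λ^3 - 48λ^2 + 102λ - 4.
No integer candidate from the rational root theorem (±divisors of 4) is a root, so the roots are irrational. The cubic discriminant is Δ = 18308592 > 0, so there are three distinct real roots. p(0) = -4 and p(1) = 51 have opposite signs, so a root lies in (0, 1); Newton's method refines it to λ ≈ 0.04. p(2) = 16 and p(3) = -103 have opposite signs, so a root lies in (2, 3); Newton's method refines it to λ ≈ 2.1865. p(45) = -1489 and p(46) = 456 have opposite signs, so a root lies in (45, 46); Newton's method refines it to λ ≈ 45.7735. Check (Vieta): the three roots sum to 48, matching tr M = 48.
So the eigenvalues of A^T A are ≈ 0.04, 2.1865, 45.7735 (all ≥ 0, as they must be for A^T A). The largest is λ_max ≈ 45.7735, hence ||A||_2 = sqrt(λ_max) ≈ 6.7656.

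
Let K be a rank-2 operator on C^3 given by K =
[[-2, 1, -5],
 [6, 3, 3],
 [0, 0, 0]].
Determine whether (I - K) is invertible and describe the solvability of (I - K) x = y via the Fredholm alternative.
(I - K) is invertible (det(I - K) = -12 ≠ 0), so for every y in C^3 the equation (I - K) x = y has a unique solution.

K has rank 2 and factors as K = U V^T = u1 v1^T + u2 v2^T with u1 = (-2, 0, 0), v1 = (-2, -2, 1), u2 = (-3, 3, 0), v2 = (2, 1, 1) (multiplying out reproduces the displayed K). The nonzero eigenvalues of U V^T coincide with those of the 2 x 2 matrix G = V^T U = [[v1·u1, v1·u2], [v2·u1, v2·u2]] = [[4, 0], [-4, -3]], and by the Sylvester determinant identity det(I_3 - U V^T) = det(I_2 - V^T U) = det([[-3, 0], [4, 4]]) = (-3)(4) - (0)(4) = -12. (Direct check: I - K =
[[3, -1, 5],
 [-6, -2, -3],
 [0, 0, 1]]
has determinant -12.) The finite-dimensional Fredholm alternative says: either (I - K) is invertible, or ker(I - K) ≠ {0} and then range(I - K) = ker((I - K)^*)^⊥, with dim ker(I - K) = dim ker((I - K)^*). Since det(I - K) ≠ 0, 1 is not an eigenvalue of K and ker(I - K) = {0}, so we are in the first case: for every y there is a unique x = (I - K)^(-1) y. (Explicitly, by the Woodbury identity, (I - U V^T)^(-1) = I + U (I_2 - G)^(-1) V^T.)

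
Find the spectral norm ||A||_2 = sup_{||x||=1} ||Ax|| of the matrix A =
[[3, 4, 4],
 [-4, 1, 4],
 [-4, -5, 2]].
||A||_2 ≈ 8.3403 (= sqrt(largest eigenvalue of A^T A))

||A||_2 = sigma_max(A) = sqrt(lambda_max(A^T A)). Form the symmetric matrix M = A^T A =
[[41, 28, -12],
 [28, 42, 10],
 [-12, 10, 36]].
Its characteristic polynomial (trace, sum of principal 2x2 minors, determinant of M give the coefficients) is
  p(λ) = det(λ I - M) = λ^3 - 119λ^2 + 3682λ - 16900.
No integer candidate from the rational root theorem (±divisors of 16900) is a root, so the roots are irrational. The cubic discriminant is Δ = 3972555892 > 0, so there are three distinct real roots. p(5) = -1340 and p(6) = 1124 have opposite signs, so a root lies in (5, 6); Newton's method refines it to λ ≈ 5.5335. p(43) = 902 and p(44) = -92 have opposite signs, so a root lies in (43, 44); Newton's method refines it to λ ≈ 43.9064. p(69) = -892 and p(70) = 740 have opposite signs, so a root lies in (69, 70); Newton's method refines it to λ ≈ 69.5601. Check (Vieta): the three roots sum to 119, matching tr M = 119.
So the eigenvalues of A^T A are ≈ 5.5335, 43.9064, 69.5601 (all ≥ 0, as they must be for A^T A). The largest is λ_max ≈ 69.5601, hence ||A||_2 = sqrt(λ_max) ≈ 8.3403.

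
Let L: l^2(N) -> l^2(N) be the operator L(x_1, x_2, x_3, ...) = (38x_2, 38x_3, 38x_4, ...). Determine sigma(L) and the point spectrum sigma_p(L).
sigma(L) = closed disk {z in C : |z| ≤ 38}; sigma_p(L) = open disk {z in C : |z| < 38}

Note L = 38·V where V is the unit left shift (V x)_k = x_{k+1}; so sigma(L) = 38·sigma(V) and ||L|| = 38||V||. ||L x||^2 = 1444sum_{k≥2} |x_k|^2 ≤ 1444||x||^2, with equality on {x : x_1 = 0}, so ||L|| = 38. For any lambda with |lambda| < 38, set r = lambda/38 (|r| < 1); the vector x = (1, r, r^2, ...) is in l^2 and satisfies L x = 38(r, r^2, ...) = lambda x, so lambda is an eigenvalue. On the boundary |lambda| = 38 the geometric series diverges, so no l^2 eigenvector exists, but these lambda lie in the approximate point spectrum. Hence sigma(L) is the closed disk of radius 38 and sigma_p(L) is the open disk.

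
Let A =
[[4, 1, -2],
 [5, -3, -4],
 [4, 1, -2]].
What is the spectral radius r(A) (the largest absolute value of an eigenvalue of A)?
r(A) = (1 + sqrt(29))/2 ≈ 3.1926

The eigenvalues of A are the roots of its characteristic polynomial. With M = A (coefficients from the trace, the sum of principal 2x2 minors, and det A):
  p(λ) = det(λ I - M) = λ^3 + λ^2 - 7λ.
The constant term is 0, so λ = 0 is a root. Dividing out λ leaves p(λ) = λ(λ^2 + λ - 7). For λ^2 + λ - 7 the discriminant is 29. It is nonnegative but not a perfect square, so the roots are real and irrational: λ = (-1 ± sqrt(29))/2 ≈ 2.1926, -3.1926.
Thus the eigenvalues (to 4 decimals) are 2.1926 (modulus 2.1926); -3.1926 (modulus 3.1926); 0 (modulus 0). The spectral radius is the largest modulus: r(A) = (1 + sqrt(29))/2 ≈ 3.1926. (Cross-check: r(A) ≤ ||A||_2 ≈ 9.0322; equality holds whenever A is normal, though it can also hold for some non-normal A.)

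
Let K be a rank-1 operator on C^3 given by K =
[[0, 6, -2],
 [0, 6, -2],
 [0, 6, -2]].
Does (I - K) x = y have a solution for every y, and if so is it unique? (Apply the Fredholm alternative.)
(I - K) is invertible (det(I - K) = -3 ≠ 0), so for every y in C^3 the equation (I - K) x = y has a unique solution.

K has rank 1, so it is an outer product K = u v^T: every row of K is a multiple of one row vector. Reading off the entries, u = (2, 2, 2) and v = (0, 3, -1) (row i of K equals u_i·v^T). A rank-one matrix u v^T satisfies K u = u (v·u) and kills the (2)-dimensional subspace v^⊥, so its characteristic polynomial is lambda^2 (lambda - v·u) with v·u = tr K = 4. Hence the eigenvalues of I - K are 1 (multiplicity 2) and 1 - (4) = -3, so det(I - K) = -3. (Direct check: I - K =
[[1, -6, 2],
 [0, -5, 2],
 [0, -6, 3]]
has determinant -3.) The finite-dimensional Fredholm alternative says: either (I - K) is invertible, or ker(I - K) ≠ {0} and then range(I - K) = ker((I - K)^*)^⊥, with dim ker(I - K) = dim ker((I - K)^*). Since det(I - K) ≠ 0, 1 is not an eigenvalue of K and ker(I - K) = {0}, so we are in the first case: for every y there is a unique x = (I - K)^(-1) y. Explicitly, by the Sherman–Morrison formula, (I - u v^T)^(-1) = I + u v^T/(1 - v·u), i.e. (I - K)^(-1) = I + K/(-3).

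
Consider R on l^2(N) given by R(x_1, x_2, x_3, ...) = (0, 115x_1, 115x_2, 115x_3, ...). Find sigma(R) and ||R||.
sigma(R) = closed disk {z in C : |z| ≤ 115}; ||R|| = 115

Note R = 115·U where U is the unit right shift (U x)_k = x_{k-1} (with x_0 := 0); so ||R|| = 115||U|| and sigma(R) = 115·sigma(U). ||R x||^2 = sum_{k≥1} |115x_k|^2 = 13225||x||^2, so ||R|| = 115 and sigma(R) ⊂ {|z| ≤ 115}. For any |lambda| < 115, the equation (R - lambda I) x = 0 forces x_1 = 0, then 115x_k = lambda x_{k+1} ⇒ x = 0, so R has no eigenvalues. But (R - lambda I) is not surjective for |lambda| < 115: solving (R - lambda I) x = e_1 would require x_n proportional to (lambda/115)^(-n), which is not in l^2. So every |lambda| < 115 lies in the residual spectrum. The boundary |lambda| = 115 is in the approximate point spectrum (the spectrum is closed). Hence sigma(R) is the closed disk of radius 115.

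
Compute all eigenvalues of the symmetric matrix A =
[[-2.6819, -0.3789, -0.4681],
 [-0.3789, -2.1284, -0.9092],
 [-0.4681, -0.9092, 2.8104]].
sigma(A) ≈ {-3, -2, 3}

A is real symmetric, so its spectrum consists of real eigenvalues. Expanding the characteristic polynomial of the displayed matrix gives
  det(λ I - A) = p(λ) = λ^3 + (2)λ^2 + (-9)λ + (-18).
Solving p(λ) = 0 yields eigenvalues ≈ -3, -2, 3. (A is shown rounded to 4 decimals, so these recover the underlying integer eigenvalues to within that precision.)
Verification: the trace of A = -2 equals the sum of eigenvalues -2, and det(A) ≈ 17.9996 matches the eigenvalue product 18.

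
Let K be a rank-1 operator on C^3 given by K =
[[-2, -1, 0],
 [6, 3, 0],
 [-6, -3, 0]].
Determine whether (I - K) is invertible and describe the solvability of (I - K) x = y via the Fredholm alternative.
(I - K) is singular (det(I - K) = 0, i.e. 1 ∈ sigma(K)). (I - K) x = y is solvable iff y ⊥ ker((I - K)^*) = span{(-2, -1, 0)}, i.e. iff -2y_1 - y_2 = 0. When solvable, the solutions are x = y + c·(1, -3, 3), c arbitrary (ker(I - K) = span{(1, -3, 3)}, dimension 1).

K has rank 1, so it is an outer product K = u v^T: every row of K is a multiple of one row vector. Reading off the entries, u = (1, -3, 3) and v = (-2, -1, 0) (row i of K equals u_i·v^T). A rank-one matrix u v^T satisfies K u = u (v·u) and kills the (2)-dimensional subspace v^⊥, so its characteristic polynomial is lambda^2 (lambda - v·u) with v·u = tr K = 1. Hence the eigenvalues of I - K are 1 (multiplicity 2) and 1 - (1) = 0, so det(I - K) = 0. (Direct check: I - K =
[[3, 1, 0],
 [-6, -2, 0],
 [6, 3, 1]]
has determinant 0.) So 1 is an eigenvalue of K and (I - K) is not invertible. The finite-dimensional Fredholm alternative says: either (I - K) is invertible, or ker(I - K) ≠ {0} and then range(I - K) = ker((I - K)^*)^⊥, with dim ker(I - K) = dim ker((I - K)^*). We are in the second case, so we need both kernels. Kernel of I - K: (I - K) u = u - u (v·u) = u - u = 0, so ker(I - K) = span{u} = span{(1, -3, 3)} (it is exactly 1-dimensional because rank(I - K) = 2). Kernel of the adjoint: K is real, so (I - K)^* = I - K^T = I - v u^T, and (I - v u^T) v = v - v (u·v) = 0; hence ker((I - K)^*) = span{v} = span{(-2, -1, 0)}. Therefore (I - K) x = y is solvable iff <y, v> = 0, i.e. iff -2y_1 - y_2 = 0. When this holds, K y = u (v·y) = 0, so (I - K) y = y and x = y is a particular solution; the full solution set is the line x = y + c·u = y + c·(1, -3, 3), c ∈ C.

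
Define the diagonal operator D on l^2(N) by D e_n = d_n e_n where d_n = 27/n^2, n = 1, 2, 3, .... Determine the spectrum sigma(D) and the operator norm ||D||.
sigma(D) = {27/n^2 : n ≥ 1} ∪ {0}; ||D|| = 27

A bounded diagonal operator on l^2 with diagonal entries d_n has spectrum equal to the closure of {d_n : n ≥ 1}: every d_n is an eigenvalue (with eigenvector e_n), so {d_n} ⊂ sigma(D); the spectrum is closed, so its closure is too; and for lambda not in the closure, (D - lambda I) has bounded inverse (the diagonal entries 1/(d_n - lambda) are bounded). For our sequence d_n = 27/n^2, n = 1, 2, 3, ...:
  - {d_n} = {27/n^2 : n ≥ 1}; the only limit point is 0
  - closure = {27/n^2 : n ≥ 1} ∪ {0}
For the norm: a diagonal operator has ||D|| = sup_n |d_n|. Here d_n = 27/n^2 is positive and decreasing, so sup_n |d_n| = d_1 = 27. So ||D|| = 27.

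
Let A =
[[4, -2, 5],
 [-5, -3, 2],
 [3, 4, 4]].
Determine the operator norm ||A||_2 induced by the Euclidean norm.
||A||_2 ≈ 8.626 (= sqrt(largest eigenvalue of A^T A))

||A||_2 = sigma_max(A) = sqrt(lambda_max(A^T A)). Form the symmetric matrix M = A^T A =
[[50, 19, 22],
 [19, 29, 0],
 [22, 0, 45]].
Its characteristic polynomial (trace, sum of principal 2x2 minors, determinant of M give the coefficients) is
  p(λ) = det(λ I - M) = λ^3 - 124λ^2 + 4160λ - 34969.
No integer candidate from the rational root theorem (±divisors of 34969) is a root, so the roots are irrational. The cubic discriminant is Δ = 3109708309 > 0, so there are three distinct real roots. p(12) = -1177 and p(13) = 352 have opposite signs, so a root lies in (12, 13); Newton's method refines it to λ ≈ 12.7595. p(36) = 743 and p(37) = -152 have opposite signs, so a root lies in (36, 37); Newton's method refines it to λ ≈ 36.8324. p(74) = -929 and p(75) = 1406 have opposite signs, so a root lies in (74, 75); Newton's method refines it to λ ≈ 74.4081. Check (Vieta): the three roots sum to 124, matching tr M = 124.
So the eigenvalues of A^T A are ≈ 12.7595, 36.8324, 74.4081 (all ≥ 0, as they must be for A^T A). The largest is λ_max ≈ 74.4081, hence ||A||_2 = sqrt(λ_max) ≈ 8.626.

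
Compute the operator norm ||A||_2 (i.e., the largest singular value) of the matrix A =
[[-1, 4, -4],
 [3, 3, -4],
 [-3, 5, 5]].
||A||_2 ≈ 8.245 (= sqrt(largest eigenvalue of A^T A))

||A||_2 = sigma_max(A) = sqrt(lambda_max(A^T A)). Form the symmetric matrix M = A^T A =
[[19, -10, -23],
 [-10, 50, -3],
 [-23, -3, 57]].
Its characteristic polynomial (trace, sum of principal 2x2 minors, determinant of M give the coefficients) is
  p(λ) = det(λ I - M) = λ^3 - 126λ^2 + 4245λ - 20449.
No integer candidate from the rational root theorem (±divisors of 20449) is a root, so the roots are irrational. The cubic discriminant is Δ = 2068793217 > 0, so there are three distinct real roots. p(5) = -2249 and p(6) = 701 have opposite signs, so a root lies in (5, 6); Newton's method refines it to λ ≈ 5.7555. p(52) = 195 and p(53) = -521 have opposite signs, so a root lies in (52, 53); Newton's method refines it to λ ≈ 52.2639. p(67) = -885 and p(68) = 19 have opposite signs, so a root lies in (67, 68); Newton's method refines it to λ ≈ 67.9806. Check (Vieta): the three roots sum to 126, matching tr M = 126.
So the eigenvalues of A^T A are ≈ 5.7555, 52.2639, 67.9806 (all ≥ 0, as they must be for A^T A). The largest is λ_max ≈ 67.9806, hence ||A||_2 = sqrt(λ_max) ≈ 8.245.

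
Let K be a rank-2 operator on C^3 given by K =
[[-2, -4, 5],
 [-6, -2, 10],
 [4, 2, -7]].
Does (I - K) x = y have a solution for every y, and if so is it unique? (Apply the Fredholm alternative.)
(I - K) is invertible (det(I - K) = -20 ≠ 0), so for every y in C^3 the equation (I - K) x = y has a unique solution.

K has rank 2 and factors as K = U V^T = u1 v1^T + u2 v2^T with u1 = (2, 1, -1), v1 = (0, -2, 1), u2 = (1, 3, -2), v2 = (-2, 0, 3) (multiplying out reproduces the displayed K). The nonzero eigenvalues of U V^T coincide with those of the 2 x 2 matrix G = V^T U = [[v1·u1, v1·u2], [v2·u1, v2·u2]] = [[-3, -8], [-7, -8]], and by the Sylvester determinant identity det(I_3 - U V^T) = det(I_2 - V^T U) = det([[4, 8], [7, 9]]) = (4)(9) - (8)(7) = -20. (Direct check: I - K =
[[3, 4, -5],
 [6, 3, -10],
 [-4, -2, 8]]
has determinant -20.) The finite-dimensional Fredholm alternative says: either (I - K) is invertible, or ker(I - K) ≠ {0} and then range(I - K) = ker((I - K)^*)^⊥, with dim ker(I - K) = dim ker((I - K)^*). Since det(I - K) ≠ 0, 1 is not an eigenvalue of K and ker(I - K) = {0}, so we are in the first case: for every y there is a unique x = (I - K)^(-1) y. (Explicitly, by the Woodbury identity, (I - U V^T)^(-1) = I + U (I_2 - G)^(-1) V^T.)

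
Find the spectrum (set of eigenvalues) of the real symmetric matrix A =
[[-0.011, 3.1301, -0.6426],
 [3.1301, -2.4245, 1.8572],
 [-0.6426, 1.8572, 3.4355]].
sigma(A) ≈ {-5, 2, 4}

A is real symmetric, so its spectrum consists of real eigenvalues. Expanding the characteristic polynomial of the displayed matrix gives
  det(λ I - A) = p(λ) = λ^3 + (-1)λ^2 + (-22)λ + (40).
Solving p(λ) = 0 yields eigenvalues ≈ -5, 2, 4. (A is shown rounded to 4 decimals, so these recover the underlying integer eigenvalues to within that precision.)
Verification: the trace of A = 1 equals the sum of eigenvalues 1, and det(A) ≈ -39.9998 matches the eigenvalue product -40.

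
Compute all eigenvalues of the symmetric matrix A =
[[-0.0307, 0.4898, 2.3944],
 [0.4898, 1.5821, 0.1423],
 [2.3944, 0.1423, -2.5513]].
sigma(A) ≈ {-4, 1, 2}

A is real symmetric, so its spectrum consists of real eigenvalues. Expanding the characteristic polynomial of the displayed matrix gives
  det(λ I - A) = p(λ) = λ^3 + (1)λ^2 + (-10)λ + (8).
Solving p(λ) = 0 yields eigenvalues ≈ -4, 1, 2. (A is shown rounded to 4 decimals, so these recover the underlying integer eigenvalues to within that precision.)
Verification: the trace of A = -1 equals the sum of eigenvalues -1, and det(A) ≈ -8.0000 matches the eigenvalue product -8.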